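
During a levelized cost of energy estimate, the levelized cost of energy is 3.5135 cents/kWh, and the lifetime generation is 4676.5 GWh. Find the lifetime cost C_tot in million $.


C_tot = LCOE / 100 * E_tot
C_tot = 3.5135 / 100 * 4676.5
C_tot = 164.31 million $


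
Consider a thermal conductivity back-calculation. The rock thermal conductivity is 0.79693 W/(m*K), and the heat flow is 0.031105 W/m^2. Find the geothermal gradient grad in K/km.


grad = q / k * 1000
grad = 0.031105 / 0.79693 * 1000
grad = 39.03103 deg C/km
Convert: 39.03103 deg C/km * 1.0 = 39.031 K/km
grad = 39.031 K/km


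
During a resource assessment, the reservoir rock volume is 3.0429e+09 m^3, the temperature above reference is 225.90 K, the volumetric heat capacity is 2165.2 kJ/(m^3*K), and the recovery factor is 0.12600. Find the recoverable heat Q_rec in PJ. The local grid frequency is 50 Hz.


Step 1: Q_s = Vr*rhoc*dT/1e12 = 3.0429e+09*2165.2*225.9/1e12 = 1488.339 PJ
Step 2: Q_rec = Q_s * RF = 1488.339 * 0.126 = 187.53 PJ
Q_rec = 187.53 PJ


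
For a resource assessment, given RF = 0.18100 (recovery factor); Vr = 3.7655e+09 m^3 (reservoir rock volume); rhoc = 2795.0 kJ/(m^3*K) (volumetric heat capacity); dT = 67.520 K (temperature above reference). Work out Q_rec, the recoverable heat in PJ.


Step 1: Q_s = Vr*rhoc*dT/1e12 = 3.7655e+09*2795.0*67.52/1e12 = 710.6191 PJ
Step 2: Q_rec = Q_s * RF = 710.6191 * 0.181 = 128.62 PJ
Q_rec = 128.62 PJ


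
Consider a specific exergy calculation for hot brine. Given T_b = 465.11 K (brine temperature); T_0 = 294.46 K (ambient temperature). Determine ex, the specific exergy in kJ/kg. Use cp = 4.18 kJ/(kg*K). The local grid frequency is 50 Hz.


ex = cp * ((T_b - T_0) - T_0 * ln(T_b/T_0))
ex = 4.18 * ((465.11 - 294.46) - 294.46 * ln(465.11/294.46))
ex = 150.66 kJ/kg


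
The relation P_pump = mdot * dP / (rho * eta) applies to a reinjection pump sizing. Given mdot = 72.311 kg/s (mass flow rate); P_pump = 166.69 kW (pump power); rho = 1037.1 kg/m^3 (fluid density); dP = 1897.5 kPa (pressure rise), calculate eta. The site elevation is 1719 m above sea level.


eta = mdot * dP / (rho * P_pump)
eta = 72.311 * 1897.5 / (1037.1 * 166.69)
eta = 0.79370


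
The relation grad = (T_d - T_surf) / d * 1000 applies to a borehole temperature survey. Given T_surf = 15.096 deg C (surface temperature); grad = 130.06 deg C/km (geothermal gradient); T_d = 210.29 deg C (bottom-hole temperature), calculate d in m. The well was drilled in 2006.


d = (T_d - T_surf) / grad * 1000
d = (210.29 - 15.096) / 130.06 * 1000
d = 1500.8 m


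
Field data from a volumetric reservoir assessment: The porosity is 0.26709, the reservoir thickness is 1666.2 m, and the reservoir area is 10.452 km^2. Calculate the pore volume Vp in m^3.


Vp = A * 1e6 * hr * phi
Vp = 10.452 * 1e6 * 1666.2 * 0.26709
Vp = 4.6514e+09 m^3


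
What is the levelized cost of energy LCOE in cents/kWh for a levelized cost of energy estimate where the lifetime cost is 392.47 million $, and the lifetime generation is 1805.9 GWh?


LCOE = C_tot / E_tot * 100
LCOE = 392.47 / 1805.9 * 100
LCOE = 21.733 cents/kWh


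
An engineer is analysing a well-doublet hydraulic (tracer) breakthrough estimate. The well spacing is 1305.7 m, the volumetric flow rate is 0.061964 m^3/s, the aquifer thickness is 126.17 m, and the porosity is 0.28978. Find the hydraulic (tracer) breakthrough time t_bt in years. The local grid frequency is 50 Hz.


t_bt = pi * hr * phi * L^2 / (3 * Qv) / (365.25*86400)
t_bt = pi * 126.17 * 0.28978 * 1305.7^2 / (3 * 0.061964) / (365.25*86400)
t_bt = 33.381 years


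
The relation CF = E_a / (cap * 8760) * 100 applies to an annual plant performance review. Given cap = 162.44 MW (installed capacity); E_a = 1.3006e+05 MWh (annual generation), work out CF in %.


CF = E_a / (cap * 8760) * 100
CF = 1.3006e+05 / (162.44 * 8760) * 100
CF = 9.1400 %


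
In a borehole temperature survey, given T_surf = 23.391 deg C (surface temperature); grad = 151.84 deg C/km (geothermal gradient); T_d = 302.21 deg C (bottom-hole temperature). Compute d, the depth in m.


d = (T_d - T_surf) / grad * 1000
d = (302.21 - 23.391) / 151.84 * 1000
d = 1836.3 m


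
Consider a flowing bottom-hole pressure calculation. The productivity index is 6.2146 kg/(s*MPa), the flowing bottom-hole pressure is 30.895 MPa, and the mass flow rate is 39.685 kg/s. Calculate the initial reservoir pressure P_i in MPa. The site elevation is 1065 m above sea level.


P_i = P_wf + mdot / PI
P_i = 30.895 + 39.685 / 6.2146
P_i = 37.281 MPa


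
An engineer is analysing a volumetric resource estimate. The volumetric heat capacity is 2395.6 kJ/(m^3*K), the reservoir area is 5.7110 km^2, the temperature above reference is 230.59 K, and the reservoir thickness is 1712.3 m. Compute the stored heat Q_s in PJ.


Step 1: Vr = A*1e6*hr = 5.711*1e6*1712.3 = 9.778945e+09 m^3
Step 2: Q_s = Vr*rhoc*dT/1e12 = 9.778945e+09*2395.6*230.59/1e12 = 5401.9 PJ
Q_s = 5401.9 PJ


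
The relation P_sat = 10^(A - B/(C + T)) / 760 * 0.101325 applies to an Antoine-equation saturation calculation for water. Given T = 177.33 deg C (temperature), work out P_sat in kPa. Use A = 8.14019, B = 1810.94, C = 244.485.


P_sat = 10^(A - B/(C + T)) / 760 * 0.101325
P_sat = 10^(8.14019 - 1810.94/(244.485 + 177.33)) / 760 * 0.101325
P_sat = 0.9373114 MPa
Convert: 0.9373114 MPa * 1000.0 = 937.31 kPa
P_sat = 937.31 kPa


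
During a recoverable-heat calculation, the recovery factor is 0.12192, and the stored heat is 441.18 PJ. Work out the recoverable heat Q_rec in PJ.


Q_rec = Q_s * RF
Q_rec = 441.18 * 0.12192
Q_rec = 53.789 PJ


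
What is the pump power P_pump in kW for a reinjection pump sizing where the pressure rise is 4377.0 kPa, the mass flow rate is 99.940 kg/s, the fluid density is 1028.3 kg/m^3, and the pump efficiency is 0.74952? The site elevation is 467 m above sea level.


P_pump = mdot * dP / (rho * eta)
P_pump = 99.940 * 4377.0 / (1028.3 * 0.74952)
P_pump = 567.56 kW


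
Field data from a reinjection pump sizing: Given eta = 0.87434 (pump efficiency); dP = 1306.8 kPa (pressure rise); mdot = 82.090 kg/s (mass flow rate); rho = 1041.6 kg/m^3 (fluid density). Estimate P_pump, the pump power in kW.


P_pump = mdot * dP / (rho * eta)
P_pump = 82.090 * 1306.8 / (1041.6 * 0.87434)
P_pump = 117.79 kW


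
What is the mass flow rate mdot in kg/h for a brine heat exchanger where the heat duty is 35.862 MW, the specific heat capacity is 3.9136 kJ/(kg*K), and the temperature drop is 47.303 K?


mdot = Q * 1000 / (cp * dT)
mdot = 35.862 * 1000 / (3.9136 * 47.303)
mdot = 193.7177 kg/s
Convert: 193.7177 kg/s * 3600.0 = 6.9738e+05 kg/h
mdot = 6.9738e+05 kg/h


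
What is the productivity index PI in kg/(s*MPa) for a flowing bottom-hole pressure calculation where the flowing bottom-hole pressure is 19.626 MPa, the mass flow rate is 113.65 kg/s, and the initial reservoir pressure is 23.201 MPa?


PI = mdot / (P_i - P_wf)
PI = 113.65 / (23.201 - 19.626)
PI = 31.790 kg/(s*MPa)


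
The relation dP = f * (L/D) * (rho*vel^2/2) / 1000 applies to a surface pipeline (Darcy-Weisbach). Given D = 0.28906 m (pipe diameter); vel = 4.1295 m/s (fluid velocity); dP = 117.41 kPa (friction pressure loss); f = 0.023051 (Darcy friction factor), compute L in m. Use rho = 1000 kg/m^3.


L = dP*1000*D / (f*rho*vel^2/2)
L = 117.41*1000*0.28906 / (0.023051*1000*4.1295^2/2)
L = 172.68 m


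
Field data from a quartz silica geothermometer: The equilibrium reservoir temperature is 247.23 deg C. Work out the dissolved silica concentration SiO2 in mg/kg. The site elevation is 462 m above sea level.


SiO2 = 10^(5.19 - 1309/(T_eq + 273.15))
SiO2 = 10^(5.19 - 1309/(247.23 + 273.15))
SiO2 = 472.64 mg/kg


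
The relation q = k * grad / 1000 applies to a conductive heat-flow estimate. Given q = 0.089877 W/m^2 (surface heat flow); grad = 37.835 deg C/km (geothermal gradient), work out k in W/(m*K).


k = q * 1000 / grad
k = 0.089877 * 1000 / 37.835
k = 2.3755 W/(m*K)


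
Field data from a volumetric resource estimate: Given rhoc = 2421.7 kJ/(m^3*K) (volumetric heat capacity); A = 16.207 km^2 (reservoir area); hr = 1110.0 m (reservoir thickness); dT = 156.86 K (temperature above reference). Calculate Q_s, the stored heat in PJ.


Step 1: Vr = A*1e6*hr = 16.207*1e6*1110.0 = 1.798977e+10 m^3
Step 2: Q_s = Vr*rhoc*dT/1e12 = 1.798977e+10*2421.7*156.86/1e12 = 6833.7 PJ
Q_s = 6833.7 PJ


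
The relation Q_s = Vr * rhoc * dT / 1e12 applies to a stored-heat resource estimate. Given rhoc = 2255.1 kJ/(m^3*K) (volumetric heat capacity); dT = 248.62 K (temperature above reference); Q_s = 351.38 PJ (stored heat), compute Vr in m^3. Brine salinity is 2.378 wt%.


Vr = Q_s * 1e12 / (rhoc * dT)
Vr = 351.38 * 1e12 / (2255.1 * 248.62)
Vr = 6.2672e+08 m^3


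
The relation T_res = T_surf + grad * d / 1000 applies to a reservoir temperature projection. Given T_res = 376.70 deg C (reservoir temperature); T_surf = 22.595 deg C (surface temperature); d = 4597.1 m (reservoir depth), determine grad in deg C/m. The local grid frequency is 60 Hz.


grad = (T_res - T_surf) / d * 1000
grad = (376.70 - 22.595) / 4597.1 * 1000
grad = 77.02791 deg C/km
Convert: 77.02791 deg C/km * 0.001 = 0.077028 deg C/m
grad = 0.077028 deg C/m


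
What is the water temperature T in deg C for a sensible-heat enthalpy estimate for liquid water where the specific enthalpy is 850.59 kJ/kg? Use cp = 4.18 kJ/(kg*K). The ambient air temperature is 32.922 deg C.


T = h / cp
T = 850.59 / 4.18
T = 203.49 deg C


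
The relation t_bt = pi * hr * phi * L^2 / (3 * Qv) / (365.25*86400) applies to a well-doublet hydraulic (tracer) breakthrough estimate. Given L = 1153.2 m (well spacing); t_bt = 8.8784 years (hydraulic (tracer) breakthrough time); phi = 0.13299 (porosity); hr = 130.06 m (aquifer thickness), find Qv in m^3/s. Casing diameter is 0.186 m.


Qv = pi*hr*phi*L^2 / (3*t_bt*365.25*86400)
Qv = pi*130.06*0.13299*1153.2^2 / (3*8.8784*365.25*86400)
Qv = 0.085973 m^3/s


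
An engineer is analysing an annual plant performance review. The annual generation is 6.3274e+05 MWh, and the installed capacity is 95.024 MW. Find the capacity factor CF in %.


CF = E_a / (cap * 8760) * 100
CF = 6.3274e+05 / (95.024 * 8760) * 100
CF = 76.013 %


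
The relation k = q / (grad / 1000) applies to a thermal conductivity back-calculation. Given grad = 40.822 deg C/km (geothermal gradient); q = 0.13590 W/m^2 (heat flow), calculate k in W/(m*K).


k = q / (grad / 1000)
k = 0.13590 / (40.822 / 1000)
k = 3.3291 W/(m*K)


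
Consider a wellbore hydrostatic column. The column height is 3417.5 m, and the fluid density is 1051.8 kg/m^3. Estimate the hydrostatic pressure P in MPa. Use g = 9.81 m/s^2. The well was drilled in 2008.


P = rho * g * h / 1e6
P = 1051.8 * 9.81 * 3417.5 / 1e6
P = 35.262 MPa


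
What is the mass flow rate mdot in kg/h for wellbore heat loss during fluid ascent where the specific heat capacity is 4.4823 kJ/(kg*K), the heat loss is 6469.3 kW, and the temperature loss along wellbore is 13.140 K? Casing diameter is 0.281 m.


mdot = Q_loss / (cp * dT)
mdot = 6469.3 / (4.4823 * 13.140)
mdot = 109.8401 kg/s
Convert: 109.8401 kg/s * 3600.0 = 3.9542e+05 kg/h
mdot = 3.9542e+05 kg/h


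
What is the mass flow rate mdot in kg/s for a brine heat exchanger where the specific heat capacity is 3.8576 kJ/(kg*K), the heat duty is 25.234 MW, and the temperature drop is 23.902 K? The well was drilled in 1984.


mdot = Q * 1000 / (cp * dT)
mdot = 25.234 * 1000 / (3.8576 * 23.902)
mdot = 273.67 kg/s


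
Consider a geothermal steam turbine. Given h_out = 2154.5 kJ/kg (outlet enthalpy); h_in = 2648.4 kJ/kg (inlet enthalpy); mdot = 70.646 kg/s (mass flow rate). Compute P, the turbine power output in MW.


P = mdot * (h_in - h_out) / 1000
P = 70.646 * (2648.4 - 2154.5) / 1000
P = 34.892 MW


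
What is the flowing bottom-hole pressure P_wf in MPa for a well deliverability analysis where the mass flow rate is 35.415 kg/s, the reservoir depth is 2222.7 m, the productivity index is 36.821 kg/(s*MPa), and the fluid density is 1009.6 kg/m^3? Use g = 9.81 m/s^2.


Step 1: P_i = rho*g*h/1e6 = 1009.6*9.81*2222.7/1e6 = 22.01401 MPa
Step 2: P_wf = P_i - mdot/PI = 22.01401 - 35.415/36.821 = 21.052 MPa
P_wf = 21.052 MPa


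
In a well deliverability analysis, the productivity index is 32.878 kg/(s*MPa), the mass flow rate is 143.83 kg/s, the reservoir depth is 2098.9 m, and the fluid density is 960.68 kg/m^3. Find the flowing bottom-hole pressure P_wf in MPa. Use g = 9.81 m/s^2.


Step 1: P_i = rho*g*h/1e6 = 960.68*9.81*2098.9/1e6 = 19.78060 MPa
Step 2: P_wf = P_i - mdot/PI = 19.78060 - 143.83/32.878 = 15.406 MPa
P_wf = 15.406 MPa


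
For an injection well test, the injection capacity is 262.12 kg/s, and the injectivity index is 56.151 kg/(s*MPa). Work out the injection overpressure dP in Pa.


dP = mdot * 1000 / II
dP = 262.12 * 1000 / 56.151
dP = 4668.127 kPa
Convert: 4668.127 kPa * 1000.0 = 4.6681e+06 Pa
dP = 4.6681e+06 Pa


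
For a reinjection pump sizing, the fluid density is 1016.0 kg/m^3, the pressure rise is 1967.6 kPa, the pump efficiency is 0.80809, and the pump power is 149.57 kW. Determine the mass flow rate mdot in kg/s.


mdot = P_pump * rho * eta / dP
mdot = 149.57 * 1016.0 * 0.80809 / 1967.6
mdot = 62.411 kg/s


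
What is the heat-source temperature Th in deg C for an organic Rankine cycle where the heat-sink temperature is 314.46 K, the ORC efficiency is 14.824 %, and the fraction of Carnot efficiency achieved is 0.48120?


Th = Tc / (1 - (eta_orc/100)/f)
Th = 314.46 / (1 - (14.824/100)/0.48120)
Th = 454.4635 K
Convert to deg C: 454.4635 - 273.15 = 181.31 deg C
Th = 181.31 deg C


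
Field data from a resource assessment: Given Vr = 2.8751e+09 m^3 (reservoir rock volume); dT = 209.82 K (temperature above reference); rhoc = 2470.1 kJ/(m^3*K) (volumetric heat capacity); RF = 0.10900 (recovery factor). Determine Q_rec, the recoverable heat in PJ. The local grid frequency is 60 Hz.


Step 1: Q_s = Vr*rhoc*dT/1e12 = 2.8751e+09*2470.1*209.82/1e12 = 1490.096 PJ
Step 2: Q_rec = Q_s * RF = 1490.096 * 0.109 = 162.42 PJ
Q_rec = 162.42 PJ


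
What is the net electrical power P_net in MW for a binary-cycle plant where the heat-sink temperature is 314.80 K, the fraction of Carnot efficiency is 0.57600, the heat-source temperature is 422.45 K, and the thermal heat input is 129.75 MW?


Step 1: eta = (1 - Tc/Th)*f = (1 - 314.8/422.45)*0.576 = 0.1467781
Step 2: P_net = eta * Q_in = 0.1467781 * 129.75 = 19.044 MW
P_net = 19.044 MW


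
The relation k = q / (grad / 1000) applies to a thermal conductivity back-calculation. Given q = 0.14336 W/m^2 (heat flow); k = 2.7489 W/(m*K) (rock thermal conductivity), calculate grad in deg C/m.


grad = q / k * 1000
grad = 0.14336 / 2.7489 * 1000
grad = 52.15177 deg C/km
Convert: 52.15177 deg C/km * 0.001 = 0.052152 deg C/m
grad = 0.052152 deg C/m


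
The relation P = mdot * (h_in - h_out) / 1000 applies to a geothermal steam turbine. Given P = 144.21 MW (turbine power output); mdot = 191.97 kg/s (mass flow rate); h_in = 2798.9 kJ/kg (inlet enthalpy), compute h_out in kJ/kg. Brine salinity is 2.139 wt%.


h_out = h_in - P * 1000 / mdot
h_out = 2798.9 - 144.21 * 1000 / 191.97
h_out = 2047.7 kJ/kg


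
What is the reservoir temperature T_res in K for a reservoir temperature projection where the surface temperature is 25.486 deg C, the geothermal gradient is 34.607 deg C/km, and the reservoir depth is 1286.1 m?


T_res = T_surf + grad * d / 1000
T_res = 25.486 + 34.607 * 1286.1 / 1000
T_res = 69.99406 deg C
Convert to K: 69.99406 + 273.15 = 343.14 K
T_res = 343.14 K


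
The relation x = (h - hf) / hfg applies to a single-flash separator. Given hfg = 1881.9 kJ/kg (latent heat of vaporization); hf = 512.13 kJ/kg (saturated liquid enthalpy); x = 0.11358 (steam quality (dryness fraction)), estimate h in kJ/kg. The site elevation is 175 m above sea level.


h = hf + x * hfg
h = 512.13 + 0.11358 * 1881.9
h = 725.88 kJ/kg


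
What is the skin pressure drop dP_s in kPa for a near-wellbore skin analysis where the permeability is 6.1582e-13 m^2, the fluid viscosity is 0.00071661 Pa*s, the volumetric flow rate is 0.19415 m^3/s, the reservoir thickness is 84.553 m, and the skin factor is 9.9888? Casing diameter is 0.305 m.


dP_s = S * q * mu / (2*pi*k*hr) / 1000
dP_s = 9.9888 * 0.19415 * 0.00071661 / (2*pi*6.1582e-13*84.553) / 1000
dP_s = 4247.9 kPa


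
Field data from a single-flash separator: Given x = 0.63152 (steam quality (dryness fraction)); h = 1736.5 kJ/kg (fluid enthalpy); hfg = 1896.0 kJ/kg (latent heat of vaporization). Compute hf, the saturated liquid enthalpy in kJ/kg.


hf = h - x * hfg
hf = 1736.5 - 0.63152 * 1896.0
hf = 539.14 kJ/kg


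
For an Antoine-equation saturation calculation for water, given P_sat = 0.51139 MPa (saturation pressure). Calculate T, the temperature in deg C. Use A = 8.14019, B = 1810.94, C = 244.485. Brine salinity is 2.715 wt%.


T = B / (A - log10(P_sat * 760 / 0.101325)) - C
T = 1810.94 / (8.14019 - log10(0.51139 * 760 / 0.101325)) - 244.485
T = 152.97 deg C


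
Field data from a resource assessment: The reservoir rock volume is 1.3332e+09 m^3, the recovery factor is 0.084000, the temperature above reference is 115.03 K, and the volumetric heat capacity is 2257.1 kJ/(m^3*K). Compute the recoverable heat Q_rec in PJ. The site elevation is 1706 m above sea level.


Step 1: Q_s = Vr*rhoc*dT/1e12 = 1.3332e+09*2257.1*115.03/1e12 = 346.1443 PJ
Step 2: Q_rec = Q_s * RF = 346.1443 * 0.084 = 29.076 PJ
Q_rec = 29.076 PJ


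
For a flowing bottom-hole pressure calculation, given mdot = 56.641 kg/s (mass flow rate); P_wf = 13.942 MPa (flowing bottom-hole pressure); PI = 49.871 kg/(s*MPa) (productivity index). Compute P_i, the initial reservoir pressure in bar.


P_i = P_wf + mdot / PI
P_i = 13.942 + 56.641 / 49.871
P_i = 15.07775 MPa
Convert: 15.07775 MPa * 10.0 = 150.78 bar
P_i = 150.78 bar


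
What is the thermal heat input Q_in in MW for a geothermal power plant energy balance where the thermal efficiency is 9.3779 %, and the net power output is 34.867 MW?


Q_in = W_net / (eta / 100)
Q_in = 34.867 / (9.3779 / 100)
Q_in = 371.80 MW


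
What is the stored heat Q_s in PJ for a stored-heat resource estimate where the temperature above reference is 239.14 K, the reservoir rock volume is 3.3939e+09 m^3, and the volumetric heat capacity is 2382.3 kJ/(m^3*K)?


Q_s = Vr * rhoc * dT / 1e12
Q_s = 3.3939e+09 * 2382.3 * 239.14 / 1e12
Q_s = 1933.5 PJ


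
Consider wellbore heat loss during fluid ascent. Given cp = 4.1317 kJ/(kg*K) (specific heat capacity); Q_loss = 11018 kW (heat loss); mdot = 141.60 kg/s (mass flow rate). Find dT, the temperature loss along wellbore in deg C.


dT = Q_loss / (mdot * cp)
dT = 11018 / (141.60 * 4.1317)
dT = 18.83262 K
Convert (temperature difference, 1 K = 1 deg C): 18.83262 K = 18.83262 deg C
dT = 18.833 deg C


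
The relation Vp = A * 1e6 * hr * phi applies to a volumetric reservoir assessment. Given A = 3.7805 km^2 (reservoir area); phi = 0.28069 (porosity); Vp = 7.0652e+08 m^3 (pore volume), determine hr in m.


hr = Vp / (A * 1e6 * phi)
hr = 7.0652e+08 / (3.7805 * 1e6 * 0.28069)
hr = 665.81 m


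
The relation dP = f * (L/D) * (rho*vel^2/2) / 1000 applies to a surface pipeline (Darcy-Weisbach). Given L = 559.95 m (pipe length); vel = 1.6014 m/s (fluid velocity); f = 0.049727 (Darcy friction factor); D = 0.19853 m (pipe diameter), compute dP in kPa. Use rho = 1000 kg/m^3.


dP = f * (L/D) * (rho*vel^2/2) / 1000
dP = 0.049727 * (559.95/0.19853) * (1000*1.6014^2/2) / 1000
dP = 179.84 kPa


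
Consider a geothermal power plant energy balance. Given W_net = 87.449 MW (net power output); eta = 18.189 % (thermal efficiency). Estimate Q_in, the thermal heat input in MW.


Q_in = W_net / (eta / 100)
Q_in = 87.449 / (18.189 / 100)
Q_in = 480.78 MW


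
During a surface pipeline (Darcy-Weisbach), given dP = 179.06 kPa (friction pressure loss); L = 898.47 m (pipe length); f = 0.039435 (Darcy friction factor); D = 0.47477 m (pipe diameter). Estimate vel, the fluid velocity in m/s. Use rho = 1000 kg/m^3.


vel = sqrt(dP*1000*2*D / (f*L*rho))
vel = sqrt(179.06*1000*2*0.47477 / (0.039435*898.47*1000))
vel = 2.1906 m/s


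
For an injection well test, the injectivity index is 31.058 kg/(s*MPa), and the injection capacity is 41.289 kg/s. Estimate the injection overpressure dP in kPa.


dP = mdot * 1000 / II
dP = 41.289 * 1000 / 31.058
dP = 1329.4 kPa


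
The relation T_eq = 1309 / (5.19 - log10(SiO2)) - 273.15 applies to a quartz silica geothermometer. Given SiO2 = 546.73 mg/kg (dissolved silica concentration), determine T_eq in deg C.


T_eq = 1309 / (5.19 - log10(SiO2)) - 273.15
T_eq = 1309 / (5.19 - log10(546.73)) - 273.15
T_eq = 260.65 deg C


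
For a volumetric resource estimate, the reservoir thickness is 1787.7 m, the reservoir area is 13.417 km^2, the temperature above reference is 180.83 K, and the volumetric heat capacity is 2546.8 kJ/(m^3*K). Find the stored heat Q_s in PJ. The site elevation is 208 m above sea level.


Step 1: Vr = A*1e6*hr = 13.417*1e6*1787.7 = 2.398557e+10 m^3
Step 2: Q_s = Vr*rhoc*dT/1e12 = 2.398557e+10*2546.8*180.83/1e12 = 11046 PJ
Q_s = 11046 PJ


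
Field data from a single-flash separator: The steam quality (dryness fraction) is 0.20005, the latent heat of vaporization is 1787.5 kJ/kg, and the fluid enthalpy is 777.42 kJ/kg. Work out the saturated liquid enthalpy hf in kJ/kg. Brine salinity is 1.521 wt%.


hf = h - x * hfg
hf = 777.42 - 0.20005 * 1787.5
hf = 419.83 kJ/kg


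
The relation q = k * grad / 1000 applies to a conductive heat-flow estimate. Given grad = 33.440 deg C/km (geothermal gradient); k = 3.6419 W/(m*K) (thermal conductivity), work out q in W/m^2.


q = k * grad / 1000
q = 3.6419 * 33.440 / 1000
q = 0.12179 W/m^2


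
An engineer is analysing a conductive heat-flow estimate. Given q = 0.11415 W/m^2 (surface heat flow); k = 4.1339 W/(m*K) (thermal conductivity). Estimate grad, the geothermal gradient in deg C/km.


grad = q * 1000 / k
grad = 0.11415 * 1000 / 4.1339
grad = 27.613 deg C/km


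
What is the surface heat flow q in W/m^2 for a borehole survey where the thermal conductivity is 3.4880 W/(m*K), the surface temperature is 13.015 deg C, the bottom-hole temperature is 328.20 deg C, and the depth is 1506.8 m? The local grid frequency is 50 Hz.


Step 1: grad = (T_d - T_surf)/d * 1000 = (328.2 - 13.015)/1506.8 * 1000 = 209.1751 deg C/km
Step 2: q = k * grad / 1000 = 3.488 * 209.1751 / 1000 = 0.72960 W/m^2
q = 0.72960 W/m^2


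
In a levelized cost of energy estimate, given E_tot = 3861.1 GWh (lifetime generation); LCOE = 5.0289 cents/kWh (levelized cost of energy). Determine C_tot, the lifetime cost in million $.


C_tot = LCOE / 100 * E_tot
C_tot = 5.0289 / 100 * 3861.1
C_tot = 194.17 million $


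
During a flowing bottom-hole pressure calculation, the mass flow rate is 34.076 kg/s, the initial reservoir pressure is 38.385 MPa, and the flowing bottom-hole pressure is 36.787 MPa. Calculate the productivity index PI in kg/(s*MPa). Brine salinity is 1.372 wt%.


PI = mdot / (P_i - P_wf)
PI = 34.076 / (38.385 - 36.787)
PI = 21.324 kg/(s*MPa)


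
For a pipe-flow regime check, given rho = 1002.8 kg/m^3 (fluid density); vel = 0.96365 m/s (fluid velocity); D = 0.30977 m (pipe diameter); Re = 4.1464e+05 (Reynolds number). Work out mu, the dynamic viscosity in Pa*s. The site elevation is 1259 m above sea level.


mu = rho * vel * D / Re
mu = 1002.8 * 0.96365 * 0.30977 / 4.1464e+05
mu = 0.00072194 Pa*s


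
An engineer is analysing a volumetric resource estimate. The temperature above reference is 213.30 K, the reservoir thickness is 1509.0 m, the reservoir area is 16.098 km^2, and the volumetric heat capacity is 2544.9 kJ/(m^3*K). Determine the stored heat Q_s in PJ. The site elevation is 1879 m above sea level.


Step 1: Vr = A*1e6*hr = 16.098*1e6*1509.0 = 2.429188e+10 m^3
Step 2: Q_s = Vr*rhoc*dT/1e12 = 2.429188e+10*2544.9*213.3/1e12 = 13186 PJ
Q_s = 13186 PJ


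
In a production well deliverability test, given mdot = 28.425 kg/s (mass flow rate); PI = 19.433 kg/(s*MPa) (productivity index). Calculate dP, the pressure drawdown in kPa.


dP = mdot * 1000 / PI
dP = 28.425 * 1000 / 19.433
dP = 1462.7 kPa


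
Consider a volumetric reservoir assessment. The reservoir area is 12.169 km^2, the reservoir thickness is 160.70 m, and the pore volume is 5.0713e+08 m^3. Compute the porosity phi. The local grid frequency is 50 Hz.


phi = Vp / (A * 1e6 * hr)
phi = 5.0713e+08 / (12.169 * 1e6 * 160.70)
phi = 0.25933


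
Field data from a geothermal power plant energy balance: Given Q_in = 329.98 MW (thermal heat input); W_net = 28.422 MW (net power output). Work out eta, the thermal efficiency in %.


eta = W_net / Q_in * 100
eta = 28.422 / 329.98 * 100
eta = 8.6132 %


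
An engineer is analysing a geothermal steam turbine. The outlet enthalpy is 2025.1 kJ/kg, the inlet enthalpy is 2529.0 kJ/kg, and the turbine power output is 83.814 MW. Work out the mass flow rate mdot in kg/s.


mdot = P * 1000 / (h_in - h_out)
mdot = 83.814 * 1000 / (2529.0 - 2025.1)
mdot = 166.33 kg/s


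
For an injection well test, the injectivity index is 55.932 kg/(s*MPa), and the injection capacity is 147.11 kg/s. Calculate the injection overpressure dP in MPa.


dP = mdot * 1000 / II
dP = 147.11 * 1000 / 55.932
dP = 2630.158 kPa
Convert: 2630.158 kPa * 0.001 = 2.6302 MPa
dP = 2.6302 MPa


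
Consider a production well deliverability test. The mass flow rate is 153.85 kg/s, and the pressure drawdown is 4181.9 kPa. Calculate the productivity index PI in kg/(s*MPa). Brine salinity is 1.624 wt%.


PI = mdot * 1000 / dP
PI = 153.85 * 1000 / 4181.9
PI = 36.789 kg/(s*MPa)


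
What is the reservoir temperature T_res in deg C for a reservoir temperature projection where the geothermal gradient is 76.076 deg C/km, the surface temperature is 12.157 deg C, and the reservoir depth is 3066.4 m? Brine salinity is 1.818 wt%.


T_res = T_surf + grad * d / 1000
T_res = 12.157 + 76.076 * 3066.4 / 1000
T_res = 245.44 deg C


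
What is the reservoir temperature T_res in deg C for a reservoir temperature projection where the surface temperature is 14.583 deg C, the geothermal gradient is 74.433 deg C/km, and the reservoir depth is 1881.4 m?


T_res = T_surf + grad * d / 1000
T_res = 14.583 + 74.433 * 1881.4 / 1000
T_res = 154.62 deg C


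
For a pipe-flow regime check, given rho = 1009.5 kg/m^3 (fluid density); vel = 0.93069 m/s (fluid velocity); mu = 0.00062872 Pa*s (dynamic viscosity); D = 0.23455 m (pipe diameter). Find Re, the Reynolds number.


Re = rho * vel * D / mu
Re = 1009.5 * 0.93069 * 0.23455 / 0.00062872
Re = 3.5050e+05


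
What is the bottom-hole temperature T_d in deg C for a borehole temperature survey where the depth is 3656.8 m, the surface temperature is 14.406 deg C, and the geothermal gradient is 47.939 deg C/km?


T_d = T_surf + grad * d / 1000
T_d = 14.406 + 47.939 * 3656.8 / 1000
T_d = 189.71 deg C


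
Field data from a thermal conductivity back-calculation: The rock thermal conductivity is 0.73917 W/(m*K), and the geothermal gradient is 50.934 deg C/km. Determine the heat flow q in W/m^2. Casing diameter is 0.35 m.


q = k * grad / 1000
q = 0.73917 * 50.934 / 1000
q = 0.037649 W/m^2


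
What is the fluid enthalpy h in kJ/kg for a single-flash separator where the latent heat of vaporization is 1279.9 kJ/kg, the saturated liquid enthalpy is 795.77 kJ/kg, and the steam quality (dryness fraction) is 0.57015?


h = hf + x * hfg
h = 795.77 + 0.57015 * 1279.9
h = 1525.5 kJ/kg


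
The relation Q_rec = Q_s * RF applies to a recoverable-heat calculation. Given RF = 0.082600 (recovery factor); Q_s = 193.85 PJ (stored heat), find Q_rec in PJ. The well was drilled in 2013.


Q_rec = Q_s * RF
Q_rec = 193.85 * 0.082600
Q_rec = 16.012 PJ


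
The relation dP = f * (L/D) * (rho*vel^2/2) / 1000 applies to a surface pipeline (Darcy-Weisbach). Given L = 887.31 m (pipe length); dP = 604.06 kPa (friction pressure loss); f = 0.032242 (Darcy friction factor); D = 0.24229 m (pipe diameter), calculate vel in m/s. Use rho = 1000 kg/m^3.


vel = sqrt(dP*1000*2*D / (f*L*rho))
vel = sqrt(604.06*1000*2*0.24229 / (0.032242*887.31*1000))
vel = 3.1987 m/s


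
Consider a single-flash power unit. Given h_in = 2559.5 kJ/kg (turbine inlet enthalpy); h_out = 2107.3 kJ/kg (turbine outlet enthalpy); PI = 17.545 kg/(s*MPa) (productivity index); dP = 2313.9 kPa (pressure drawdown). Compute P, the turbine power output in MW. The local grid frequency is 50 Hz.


Step 1: mdot = PI * dP / 1000 = 17.545 * 2313.9 / 1000 = 40.59738 kg/s
Step 2: P = mdot*(h_in - h_out)/1000 = 40.59738*(2559.5 - 2107.3)/1000 = 18.358 MW
P = 18.358 MW


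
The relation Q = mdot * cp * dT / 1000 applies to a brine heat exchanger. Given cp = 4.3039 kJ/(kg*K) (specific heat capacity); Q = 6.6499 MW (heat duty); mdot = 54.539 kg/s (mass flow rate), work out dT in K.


dT = Q * 1000 / (mdot * cp)
dT = 6.6499 * 1000 / (54.539 * 4.3039)
dT = 28.330 K


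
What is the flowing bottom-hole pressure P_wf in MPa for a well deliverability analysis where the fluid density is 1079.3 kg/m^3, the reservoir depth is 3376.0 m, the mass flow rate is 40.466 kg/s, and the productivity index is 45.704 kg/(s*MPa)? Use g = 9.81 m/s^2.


Step 1: P_i = rho*g*h/1e6 = 1079.3*9.81*3376.0/1e6 = 35.74486 MPa
Step 2: P_wf = P_i - mdot/PI = 35.74486 - 40.466/45.704 = 34.859 MPa
P_wf = 34.859 MPa


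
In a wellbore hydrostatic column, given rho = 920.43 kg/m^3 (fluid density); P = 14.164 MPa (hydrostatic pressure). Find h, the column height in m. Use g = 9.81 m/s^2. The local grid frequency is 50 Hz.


h = P * 1e6 / (g * rho)
h = 14.164 * 1e6 / (9.81 * 920.43)
h = 1568.7 m


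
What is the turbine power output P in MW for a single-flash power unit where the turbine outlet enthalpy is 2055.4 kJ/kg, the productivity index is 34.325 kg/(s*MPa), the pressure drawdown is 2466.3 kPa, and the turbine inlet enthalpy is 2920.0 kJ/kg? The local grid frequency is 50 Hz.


Step 1: mdot = PI * dP / 1000 = 34.325 * 2466.3 / 1000 = 84.65575 kg/s
Step 2: P = mdot*(h_in - h_out)/1000 = 84.65575*(2920.0 - 2055.4)/1000 = 73.193 MW
P = 73.193 MW


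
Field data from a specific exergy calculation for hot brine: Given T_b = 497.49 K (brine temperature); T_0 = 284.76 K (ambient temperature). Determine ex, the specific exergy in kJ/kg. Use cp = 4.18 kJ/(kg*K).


ex = cp * ((T_b - T_0) - T_0 * ln(T_b/T_0))
ex = 4.18 * ((497.49 - 284.76) - 284.76 * ln(497.49/284.76))
ex = 225.11 kJ/kg


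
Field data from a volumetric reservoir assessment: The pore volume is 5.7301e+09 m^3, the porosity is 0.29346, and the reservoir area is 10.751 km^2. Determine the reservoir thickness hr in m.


hr = Vp / (A * 1e6 * phi)
hr = 5.7301e+09 / (10.751 * 1e6 * 0.29346)
hr = 1816.2 m


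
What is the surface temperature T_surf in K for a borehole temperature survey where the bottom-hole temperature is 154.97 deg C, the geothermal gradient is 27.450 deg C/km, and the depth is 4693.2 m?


T_surf = T_d - grad * d / 1000
T_surf = 154.97 - 27.450 * 4693.2 / 1000
T_surf = 26.14166 deg C
Convert to K: 26.14166 + 273.15 = 299.29 K
T_surf = 299.29 K


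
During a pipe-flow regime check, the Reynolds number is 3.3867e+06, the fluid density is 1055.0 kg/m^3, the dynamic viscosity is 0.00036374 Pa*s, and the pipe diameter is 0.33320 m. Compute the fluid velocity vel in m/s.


vel = Re * mu / (rho * D)
vel = 3.3867e+06 * 0.00036374 / (1055.0 * 0.33320)
vel = 3.5044 m/s


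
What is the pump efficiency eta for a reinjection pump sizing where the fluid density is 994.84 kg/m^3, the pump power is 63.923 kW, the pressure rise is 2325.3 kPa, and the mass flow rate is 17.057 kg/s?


eta = mdot * dP / (rho * P_pump)
eta = 17.057 * 2325.3 / (994.84 * 63.923)
eta = 0.62369


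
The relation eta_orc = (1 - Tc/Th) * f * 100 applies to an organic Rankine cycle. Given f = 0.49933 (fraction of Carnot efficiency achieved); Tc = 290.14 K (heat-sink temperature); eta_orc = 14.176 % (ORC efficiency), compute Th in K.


Th = Tc / (1 - (eta_orc/100)/f)
Th = 290.14 / (1 - (14.176/100)/0.49933)
Th = 405.17 K


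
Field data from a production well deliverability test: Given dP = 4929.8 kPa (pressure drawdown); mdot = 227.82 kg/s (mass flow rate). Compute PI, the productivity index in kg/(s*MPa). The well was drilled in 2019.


PI = mdot * 1000 / dP
PI = 227.82 * 1000 / 4929.8
PI = 46.213 kg/(s*MPa)


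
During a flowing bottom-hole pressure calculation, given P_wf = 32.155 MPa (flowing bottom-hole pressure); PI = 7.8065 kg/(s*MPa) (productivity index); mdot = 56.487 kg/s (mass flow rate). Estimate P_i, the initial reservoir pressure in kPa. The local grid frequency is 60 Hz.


P_i = P_wf + mdot / PI
P_i = 32.155 + 56.487 / 7.8065
P_i = 39.39089 MPa
Convert: 39.39089 MPa * 1000.0 = 39391 kPa
P_i = 39391 kPa


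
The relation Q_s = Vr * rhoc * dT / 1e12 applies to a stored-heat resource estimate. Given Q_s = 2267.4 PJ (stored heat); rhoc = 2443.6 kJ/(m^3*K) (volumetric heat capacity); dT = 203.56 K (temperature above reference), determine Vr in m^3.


Vr = Q_s * 1e12 / (rhoc * dT)
Vr = 2267.4 * 1e12 / (2443.6 * 203.56)
Vr = 4.5583e+09 m^3


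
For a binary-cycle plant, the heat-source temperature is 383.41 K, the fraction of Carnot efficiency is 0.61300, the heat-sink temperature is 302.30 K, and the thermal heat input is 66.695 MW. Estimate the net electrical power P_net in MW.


Step 1: eta = (1 - Tc/Th)*f = (1 - 302.3/383.41)*0.613 = 0.1296795
Step 2: P_net = eta * Q_in = 0.1296795 * 66.695 = 8.6490 MW
P_net = 8.6490 MW


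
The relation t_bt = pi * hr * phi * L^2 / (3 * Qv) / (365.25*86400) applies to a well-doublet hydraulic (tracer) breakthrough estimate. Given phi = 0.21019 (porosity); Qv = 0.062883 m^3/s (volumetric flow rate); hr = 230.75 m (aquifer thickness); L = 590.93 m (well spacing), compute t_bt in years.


t_bt = pi * hr * phi * L^2 / (3 * Qv) / (365.25*86400)
t_bt = pi * 230.75 * 0.21019 * 590.93^2 / (3 * 0.062883) / (365.25*86400)
t_bt = 8.9375 years


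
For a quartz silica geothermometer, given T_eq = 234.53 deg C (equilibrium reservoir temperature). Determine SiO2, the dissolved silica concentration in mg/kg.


SiO2 = 10^(5.19 - 1309/(T_eq + 273.15))
SiO2 = 10^(5.19 - 1309/(234.53 + 273.15))
SiO2 = 408.89 mg/kg


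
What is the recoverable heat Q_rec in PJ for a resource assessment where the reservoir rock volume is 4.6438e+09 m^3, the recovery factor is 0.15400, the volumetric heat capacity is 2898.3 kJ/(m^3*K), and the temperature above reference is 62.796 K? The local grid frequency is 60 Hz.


Step 1: Q_s = Vr*rhoc*dT/1e12 = 4.6438e+09*2898.3*62.796/1e12 = 845.1792 PJ
Step 2: Q_rec = Q_s * RF = 845.1792 * 0.154 = 130.16 PJ
Q_rec = 130.16 PJ


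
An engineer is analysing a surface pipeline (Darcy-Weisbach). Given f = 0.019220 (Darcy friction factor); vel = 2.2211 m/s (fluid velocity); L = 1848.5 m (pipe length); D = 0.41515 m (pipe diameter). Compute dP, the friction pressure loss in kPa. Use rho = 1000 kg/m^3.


dP = f * (L/D) * (rho*vel^2/2) / 1000
dP = 0.019220 * (1848.5/0.41515) * (1000*2.2211^2/2) / 1000
dP = 211.09 kPa


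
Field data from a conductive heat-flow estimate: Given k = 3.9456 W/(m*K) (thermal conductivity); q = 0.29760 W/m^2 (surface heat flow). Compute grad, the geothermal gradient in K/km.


grad = q * 1000 / k
grad = 0.29760 * 1000 / 3.9456
grad = 75.42579 deg C/km
Convert: 75.42579 deg C/km * 1.0 = 75.426 K/km
grad = 75.426 K/km


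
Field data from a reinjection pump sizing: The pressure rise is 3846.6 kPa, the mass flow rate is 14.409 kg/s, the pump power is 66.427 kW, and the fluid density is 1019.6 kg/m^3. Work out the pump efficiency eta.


eta = mdot * dP / (rho * P_pump)
eta = 14.409 * 3846.6 / (1019.6 * 66.427)
eta = 0.81834


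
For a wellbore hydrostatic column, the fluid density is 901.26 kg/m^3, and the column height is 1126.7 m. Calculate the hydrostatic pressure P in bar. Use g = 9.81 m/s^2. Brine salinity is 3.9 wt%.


P = rho * g * h / 1e6
P = 901.26 * 9.81 * 1126.7 / 1e6
P = 9.961561 MPa
Convert: 9.961561 MPa * 10.0 = 99.616 bar
P = 99.616 bar


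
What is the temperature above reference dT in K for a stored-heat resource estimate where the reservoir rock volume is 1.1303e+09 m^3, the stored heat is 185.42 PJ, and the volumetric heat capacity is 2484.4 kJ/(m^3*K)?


dT = Q_s * 1e12 / (Vr * rhoc)
dT = 185.42 * 1e12 / (1.1303e+09 * 2484.4)
dT = 66.030 K


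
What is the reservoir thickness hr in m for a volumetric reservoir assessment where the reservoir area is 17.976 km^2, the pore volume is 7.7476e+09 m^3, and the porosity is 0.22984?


hr = Vp / (A * 1e6 * phi)
hr = 7.7476e+09 / (17.976 * 1e6 * 0.22984)
hr = 1875.2 m


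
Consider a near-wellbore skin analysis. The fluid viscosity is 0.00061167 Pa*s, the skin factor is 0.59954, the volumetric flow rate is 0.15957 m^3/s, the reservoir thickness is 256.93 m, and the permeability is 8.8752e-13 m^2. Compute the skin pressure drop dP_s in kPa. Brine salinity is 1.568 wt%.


dP_s = S * q * mu / (2*pi*k*hr) / 1000
dP_s = 0.59954 * 0.15957 * 0.00061167 / (2*pi*8.8752e-13*256.93) / 1000
dP_s = 40.843 kPa


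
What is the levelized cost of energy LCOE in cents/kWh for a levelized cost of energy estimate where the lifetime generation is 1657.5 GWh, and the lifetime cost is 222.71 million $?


LCOE = C_tot / E_tot * 100
LCOE = 222.71 / 1657.5 * 100
LCOE = 13.437 cents/kWh


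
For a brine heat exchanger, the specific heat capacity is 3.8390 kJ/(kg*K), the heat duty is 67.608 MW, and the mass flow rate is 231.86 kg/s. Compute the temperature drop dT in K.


dT = Q * 1000 / (mdot * cp)
dT = 67.608 * 1000 / (231.86 * 3.8390)
dT = 75.955 K


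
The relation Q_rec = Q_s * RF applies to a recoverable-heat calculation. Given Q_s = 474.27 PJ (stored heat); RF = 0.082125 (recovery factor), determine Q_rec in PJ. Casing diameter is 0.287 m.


Q_rec = Q_s * RF
Q_rec = 474.27 * 0.082125
Q_rec = 38.949 PJ


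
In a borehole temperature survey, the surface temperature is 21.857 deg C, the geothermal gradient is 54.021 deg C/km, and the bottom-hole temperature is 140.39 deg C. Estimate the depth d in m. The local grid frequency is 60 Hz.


d = (T_d - T_surf) / grad * 1000
d = (140.39 - 21.857) / 54.021 * 1000
d = 2194.2 m


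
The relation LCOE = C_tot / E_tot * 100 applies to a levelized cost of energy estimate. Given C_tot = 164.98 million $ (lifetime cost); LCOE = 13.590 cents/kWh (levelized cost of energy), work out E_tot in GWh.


E_tot = C_tot / LCOE * 100
E_tot = 164.98 / 13.590 * 100
E_tot = 1214.0 GWh


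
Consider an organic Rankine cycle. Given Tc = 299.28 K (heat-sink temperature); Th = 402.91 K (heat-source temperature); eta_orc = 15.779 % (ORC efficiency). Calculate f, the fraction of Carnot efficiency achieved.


f = (eta_orc/100) / (1 - Tc/Th)
f = (15.779/100) / (1 - 299.28/402.91)
f = 0.61348


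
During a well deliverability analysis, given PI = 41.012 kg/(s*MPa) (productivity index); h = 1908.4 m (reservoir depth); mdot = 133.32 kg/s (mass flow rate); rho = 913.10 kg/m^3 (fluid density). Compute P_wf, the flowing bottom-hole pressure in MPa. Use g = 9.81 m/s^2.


Step 1: P_i = rho*g*h/1e6 = 913.1*9.81*1908.4/1e6 = 17.09451 MPa
Step 2: P_wf = P_i - mdot/PI = 17.09451 - 133.32/41.012 = 13.844 MPa
P_wf = 13.844 MPa


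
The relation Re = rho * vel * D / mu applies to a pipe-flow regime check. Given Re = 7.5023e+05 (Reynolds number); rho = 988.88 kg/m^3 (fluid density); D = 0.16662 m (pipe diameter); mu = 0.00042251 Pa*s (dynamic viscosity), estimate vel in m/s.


vel = Re * mu / (rho * D)
vel = 7.5023e+05 * 0.00042251 / (988.88 * 0.16662)
vel = 1.9238 m/s
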